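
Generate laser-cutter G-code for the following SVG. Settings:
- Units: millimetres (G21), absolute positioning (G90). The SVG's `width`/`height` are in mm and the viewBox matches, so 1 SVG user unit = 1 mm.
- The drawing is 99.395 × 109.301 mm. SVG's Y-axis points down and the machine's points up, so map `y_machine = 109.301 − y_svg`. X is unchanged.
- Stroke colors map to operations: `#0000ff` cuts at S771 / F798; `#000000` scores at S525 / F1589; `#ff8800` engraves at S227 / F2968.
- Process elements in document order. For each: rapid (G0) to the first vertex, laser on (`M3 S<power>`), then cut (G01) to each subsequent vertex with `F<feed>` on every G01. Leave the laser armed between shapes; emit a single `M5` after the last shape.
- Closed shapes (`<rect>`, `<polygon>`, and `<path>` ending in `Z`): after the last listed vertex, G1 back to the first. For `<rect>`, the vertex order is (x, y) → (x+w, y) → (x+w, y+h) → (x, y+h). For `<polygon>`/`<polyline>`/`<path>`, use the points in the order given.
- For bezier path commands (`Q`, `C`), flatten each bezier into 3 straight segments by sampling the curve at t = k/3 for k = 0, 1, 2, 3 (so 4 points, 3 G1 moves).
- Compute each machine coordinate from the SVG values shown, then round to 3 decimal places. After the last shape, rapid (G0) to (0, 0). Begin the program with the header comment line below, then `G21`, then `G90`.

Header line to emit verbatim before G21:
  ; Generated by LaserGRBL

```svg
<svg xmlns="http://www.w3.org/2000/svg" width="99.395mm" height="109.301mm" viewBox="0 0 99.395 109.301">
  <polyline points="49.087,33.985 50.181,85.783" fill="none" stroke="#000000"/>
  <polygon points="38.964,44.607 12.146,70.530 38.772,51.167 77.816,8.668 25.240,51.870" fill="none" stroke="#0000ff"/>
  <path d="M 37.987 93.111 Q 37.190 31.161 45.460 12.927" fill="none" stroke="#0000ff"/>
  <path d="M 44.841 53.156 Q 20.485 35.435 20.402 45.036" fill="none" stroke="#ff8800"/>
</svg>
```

; Generated by LaserGRBL
G21
G90
G0 X49.087 Y75.316
M3 S525
G01 X50.181 Y23.518 F1589
G0 X38.964 Y64.694
M3 S771
G01 X12.146 Y38.771 F798
G01 X38.772 Y58.134 F798
G01 X77.816 Y100.633 F798
G01 X25.240 Y57.431 F798
G01 X38.964 Y64.694 F798
G0 X37.987 Y16.190
M3 S771
G01 X38.463 Y52.633 F798
G01 X40.954 Y79.361 F798
G01 X45.460 Y96.374 F798
G0 X44.841 Y56.145
M3 S227
G01 X31.301 Y64.923 F2968
G01 X23.154 Y67.630 F2968
G01 X20.402 Y64.265 F2968
M5
G0 X0.000 Y0.000

viewBox `0 0 99.395 109.301` with mm width/height → 1 unit = 1 mm. Flip: y_m = 109.301 − y_svg.

**Shape 1** — `<polyline>` line segment, stroke `#000000` → score (S525, F1589). Machine vertices: (49.087,75.316) → (50.181,23.518). Open path.

**Shape 2** — `<polygon>` closed polygon, stroke `#0000ff` → cut (S771, F798). Machine vertices: (38.964,64.694) → (12.146,38.771) → (38.772,58.134) → (77.816,100.633) → (25.240,57.431) → (38.964,64.694). Closed: final G1 returns to the first vertex.

**Shape 3** — `<path>` quadratic bezier, stroke `#0000ff` → cut (S771, F798). Control points (SVG): P0=(37.987,93.111), P1=(37.190,31.161), P2=(45.460,12.927); sampled at t=k/3. Machine vertices: (37.987,16.190) → (38.463,52.633) → (40.954,79.361) → (45.460,96.374). Open path.

**Shape 4** — `<path>` quadratic bezier, stroke `#ff8800` → engrave (S227, F2968). Control points (SVG): P0=(44.841,53.156), P1=(20.485,35.435), P2=(20.402,45.036); sampled at t=k/3. Machine vertices: (44.841,56.145) → (31.301,64.923) → (23.154,67.630) → (20.402,64.265). Open path.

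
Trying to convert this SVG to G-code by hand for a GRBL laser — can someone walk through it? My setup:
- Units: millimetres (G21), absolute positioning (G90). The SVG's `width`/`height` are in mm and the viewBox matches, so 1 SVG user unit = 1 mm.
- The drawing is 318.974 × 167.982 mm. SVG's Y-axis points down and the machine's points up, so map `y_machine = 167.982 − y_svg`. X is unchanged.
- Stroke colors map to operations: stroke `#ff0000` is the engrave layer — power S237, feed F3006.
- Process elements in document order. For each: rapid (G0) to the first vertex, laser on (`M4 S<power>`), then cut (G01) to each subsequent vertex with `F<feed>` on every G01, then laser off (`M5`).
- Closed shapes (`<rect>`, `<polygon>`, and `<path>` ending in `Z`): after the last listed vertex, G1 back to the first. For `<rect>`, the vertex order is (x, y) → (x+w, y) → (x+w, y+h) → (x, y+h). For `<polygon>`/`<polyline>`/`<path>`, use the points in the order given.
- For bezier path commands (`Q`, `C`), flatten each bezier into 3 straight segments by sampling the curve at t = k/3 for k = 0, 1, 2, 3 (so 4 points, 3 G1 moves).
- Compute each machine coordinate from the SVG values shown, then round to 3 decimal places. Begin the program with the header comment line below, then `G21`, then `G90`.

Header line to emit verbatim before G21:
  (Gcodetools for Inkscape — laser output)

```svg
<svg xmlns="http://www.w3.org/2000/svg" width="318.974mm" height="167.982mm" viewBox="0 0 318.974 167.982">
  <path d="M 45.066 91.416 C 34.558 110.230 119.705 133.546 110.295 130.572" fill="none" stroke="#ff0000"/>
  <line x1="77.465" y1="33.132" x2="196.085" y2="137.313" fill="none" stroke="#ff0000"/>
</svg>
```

(Gcodetools for Inkscape — laser output)
G21
G90
G0 X45.066 Y76.566
M4 S237
G01 X59.398 Y57.392 F3006
G01 X95.231 Y42.059 F3006
G01 X110.295 Y37.410 F3006
M5
G0 X77.465 Y134.850
M4 S237
G01 X196.085 Y30.669 F3006
M5

viewBox `0 0 318.974 167.982` with mm width/height → 1 unit = 1 mm. Flip: y_m = 167.982 − y_svg.

**Shape 1** — `<path>` cubic bezier, stroke `#ff0000` → engrave (S237, F3006). Control points (SVG): P0=(45.066,91.416), P1=(34.558,110.230), P2=(119.705,133.546), P3=(110.295,130.572); sampled at t=k/3. Machine vertices: (45.066,76.566) → (59.398,57.392) → (95.231,42.059) → (110.295,37.410). Open path.

**Shape 2** — `<line>` line segment, stroke `#ff0000` → engrave (S237, F3006). Machine vertices: (77.465,134.850) → (196.085,30.669). Open path.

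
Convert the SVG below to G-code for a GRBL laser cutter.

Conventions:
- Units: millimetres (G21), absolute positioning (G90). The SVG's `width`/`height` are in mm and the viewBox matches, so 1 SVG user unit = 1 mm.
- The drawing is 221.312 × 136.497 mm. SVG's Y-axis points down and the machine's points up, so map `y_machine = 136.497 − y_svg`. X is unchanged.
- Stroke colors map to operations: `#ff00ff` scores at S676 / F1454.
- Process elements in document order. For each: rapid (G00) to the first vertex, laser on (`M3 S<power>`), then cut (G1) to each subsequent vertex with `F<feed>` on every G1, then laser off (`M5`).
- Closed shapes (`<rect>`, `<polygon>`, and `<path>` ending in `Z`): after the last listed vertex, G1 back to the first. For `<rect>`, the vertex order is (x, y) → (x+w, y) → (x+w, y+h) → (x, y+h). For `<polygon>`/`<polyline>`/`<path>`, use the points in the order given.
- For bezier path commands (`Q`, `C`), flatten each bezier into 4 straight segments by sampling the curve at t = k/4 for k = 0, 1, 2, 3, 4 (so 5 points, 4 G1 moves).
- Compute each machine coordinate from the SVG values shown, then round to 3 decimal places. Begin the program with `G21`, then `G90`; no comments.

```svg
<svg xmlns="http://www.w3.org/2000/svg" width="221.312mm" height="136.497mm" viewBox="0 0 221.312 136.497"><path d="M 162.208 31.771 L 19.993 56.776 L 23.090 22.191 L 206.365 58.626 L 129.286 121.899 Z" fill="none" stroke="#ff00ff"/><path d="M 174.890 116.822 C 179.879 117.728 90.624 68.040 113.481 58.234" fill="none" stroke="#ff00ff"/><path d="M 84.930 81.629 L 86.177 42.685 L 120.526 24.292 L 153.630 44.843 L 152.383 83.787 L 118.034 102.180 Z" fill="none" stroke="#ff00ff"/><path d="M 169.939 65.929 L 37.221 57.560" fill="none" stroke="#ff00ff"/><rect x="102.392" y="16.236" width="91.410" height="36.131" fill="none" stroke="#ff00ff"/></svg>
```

viewBox `0 0 221.312 136.497` with mm width/height → 1 unit = 1 mm. Flip: y_m = 136.497 − y_svg.

**Shape 1** — `<path>` closed polygon, stroke `#ff00ff` → score (S676, F1454). Machine vertices: (162.208,104.726) → (19.993,79.721) → (23.090,114.306) → (206.365,77.871) → (129.286,14.598) → (162.208,104.726). Closed: final G1 returns to the first vertex.

**Shape 2** — `<path>` cubic bezier, stroke `#ff00ff` → score (S676, F1454). Control points (SVG): P0=(174.890,116.822), P1=(179.879,117.728), P2=(90.624,68.040), P3=(113.481,58.234); sampled at t=k/4. Machine vertices: (174.890,19.675) → (164.185,27.068) → (137.485,44.952) → (114.135,64.844) → (113.481,78.263). Open path.

**Shape 3** — `<path>` regular polygon, stroke `#ff00ff` → score (S676, F1454). Machine vertices: (84.930,54.868) → (86.177,93.812) → (120.526,112.205) → (153.630,91.654) → (152.383,52.710) → (118.034,34.317) → (84.930,54.868). Closed: final G1 returns to the first vertex.

**Shape 4** — `<path>` line segment, stroke `#ff00ff` → score (S676, F1454). Machine vertices: (169.939,70.568) → (37.221,78.937). Open path.

**Shape 5** — `<rect>` rectangle, stroke `#ff00ff` → score (S676, F1454). Machine vertices: (102.392,120.261) → (193.802,120.261) → (193.802,84.130) → (102.392,84.130) → (102.392,120.261). Closed: final G1 returns to the first vertex.

G21
G90
G00 X162.208 Y104.726
M3 S676
G1 X19.993 Y79.721 F1454
G1 X23.090 Y114.306 F1454
G1 X206.365 Y77.871 F1454
G1 X129.286 Y14.598 F1454
G1 X162.208 Y104.726 F1454
M5
G00 X174.890 Y19.675
M3 S676
G1 X164.185 Y27.068 F1454
G1 X137.485 Y44.952 F1454
G1 X114.135 Y64.844 F1454
G1 X113.481 Y78.263 F1454
M5
G00 X84.930 Y54.868
M3 S676
G1 X86.177 Y93.812 F1454
G1 X120.526 Y112.205 F1454
G1 X153.630 Y91.654 F1454
G1 X152.383 Y52.710 F1454
G1 X118.034 Y34.317 F1454
G1 X84.930 Y54.868 F1454
M5
G00 X169.939 Y70.568
M3 S676
G1 X37.221 Y78.937 F1454
M5
G00 X102.392 Y120.261
M3 S676
G1 X193.802 Y120.261 F1454
G1 X193.802 Y84.130 F1454
G1 X102.392 Y84.130 F1454
G1 X102.392 Y120.261 F1454
M5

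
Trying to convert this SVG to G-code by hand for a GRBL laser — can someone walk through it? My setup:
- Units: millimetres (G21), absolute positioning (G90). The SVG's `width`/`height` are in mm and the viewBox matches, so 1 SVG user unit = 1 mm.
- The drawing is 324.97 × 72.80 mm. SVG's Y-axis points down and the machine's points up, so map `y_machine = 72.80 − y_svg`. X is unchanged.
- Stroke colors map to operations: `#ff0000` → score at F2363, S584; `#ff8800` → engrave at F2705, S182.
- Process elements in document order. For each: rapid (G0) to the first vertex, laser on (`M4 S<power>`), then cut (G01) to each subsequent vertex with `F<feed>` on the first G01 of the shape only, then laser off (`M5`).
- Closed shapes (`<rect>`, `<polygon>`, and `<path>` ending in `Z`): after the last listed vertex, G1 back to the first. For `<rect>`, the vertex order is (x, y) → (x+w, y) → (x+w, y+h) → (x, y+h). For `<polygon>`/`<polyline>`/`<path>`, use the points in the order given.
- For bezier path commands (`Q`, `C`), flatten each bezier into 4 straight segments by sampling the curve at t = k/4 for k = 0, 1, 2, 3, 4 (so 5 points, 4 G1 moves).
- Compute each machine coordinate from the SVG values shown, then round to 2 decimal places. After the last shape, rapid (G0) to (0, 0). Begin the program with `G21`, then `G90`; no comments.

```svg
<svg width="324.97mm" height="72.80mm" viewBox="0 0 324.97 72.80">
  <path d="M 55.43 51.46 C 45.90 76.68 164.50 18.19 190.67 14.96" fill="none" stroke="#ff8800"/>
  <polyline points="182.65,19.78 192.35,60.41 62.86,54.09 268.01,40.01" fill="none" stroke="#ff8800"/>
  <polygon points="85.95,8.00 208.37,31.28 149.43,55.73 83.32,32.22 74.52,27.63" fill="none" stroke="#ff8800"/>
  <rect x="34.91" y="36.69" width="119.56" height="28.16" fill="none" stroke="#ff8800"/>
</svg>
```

Since the viewBox matches the mm dimensions, user units are millimetres directly. The only transform is the Y-flip y_m = 72.80 − y_svg.

Shape 1 is a cubic bezier drawn with `<path>`. Its stroke #ff8800 means engrave at S182, F2705. After flipping Y the toolpath is (55.43,21.34) → (68.86,15.95) → (109.66,28.92) → (157.16,47.23) → (190.67,57.84).

Shape 2 is a open polyline drawn with `<polyline>`. Its stroke #ff8800 means engrave at S182, F2705. After flipping Y the toolpath is (182.65,53.02) → (192.35,12.39) → (62.86,18.71) → (268.01,32.79).

Shape 3 is a closed polygon drawn with `<polygon>`. Its stroke #ff8800 means engrave at S182, F2705. After flipping Y the toolpath is (85.95,64.80) → (208.37,41.52) → (149.43,17.07) → (83.32,40.58) → (74.52,45.17) → (85.95,64.80), returning to the start.

Shape 4 is a rectangle drawn with `<rect>`. Its stroke #ff8800 means engrave at S182, F2705. After flipping Y the toolpath is (34.91,36.11) → (154.47,36.11) → (154.47,7.95) → (34.91,7.95) → (34.91,36.11), returning to the start.

G21
G90
G0 X55.43 Y21.34
M4 S182
G01 X68.86 Y15.95 F2705
G01 X109.66 Y28.92
G01 X157.16 Y47.23
G01 X190.67 Y57.84
M5
G0 X182.65 Y53.02
M4 S182
G01 X192.35 Y12.39 F2705
G01 X62.86 Y18.71
G01 X268.01 Y32.79
M5
G0 X85.95 Y64.80
M4 S182
G01 X208.37 Y41.52 F2705
G01 X149.43 Y17.07
G01 X83.32 Y40.58
G01 X74.52 Y45.17
G01 X85.95 Y64.80
M5
G0 X34.91 Y36.11
M4 S182
G01 X154.47 Y36.11 F2705
G01 X154.47 Y7.95
G01 X34.91 Y7.95
G01 X34.91 Y36.11
M5
G0 X0.00 Y0.00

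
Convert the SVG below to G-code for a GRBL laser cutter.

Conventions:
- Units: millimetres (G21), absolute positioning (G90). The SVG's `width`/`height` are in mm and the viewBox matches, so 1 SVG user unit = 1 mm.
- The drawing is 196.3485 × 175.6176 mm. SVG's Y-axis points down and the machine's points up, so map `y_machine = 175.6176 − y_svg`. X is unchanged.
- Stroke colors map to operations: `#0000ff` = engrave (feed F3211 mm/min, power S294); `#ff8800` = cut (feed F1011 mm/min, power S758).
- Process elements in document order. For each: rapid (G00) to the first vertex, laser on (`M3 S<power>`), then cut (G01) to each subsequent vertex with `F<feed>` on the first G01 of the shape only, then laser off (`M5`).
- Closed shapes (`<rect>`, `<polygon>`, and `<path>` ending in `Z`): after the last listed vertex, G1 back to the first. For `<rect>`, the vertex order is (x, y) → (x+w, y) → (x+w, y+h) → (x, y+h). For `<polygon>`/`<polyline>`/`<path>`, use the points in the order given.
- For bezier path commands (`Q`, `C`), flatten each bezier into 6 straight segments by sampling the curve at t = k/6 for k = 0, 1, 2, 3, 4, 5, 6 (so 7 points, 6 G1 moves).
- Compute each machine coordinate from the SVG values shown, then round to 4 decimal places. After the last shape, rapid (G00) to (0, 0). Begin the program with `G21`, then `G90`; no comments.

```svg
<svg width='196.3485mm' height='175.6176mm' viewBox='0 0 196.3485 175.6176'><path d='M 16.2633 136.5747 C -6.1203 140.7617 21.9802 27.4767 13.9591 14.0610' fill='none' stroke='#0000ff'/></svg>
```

G21
G90
G00 X16.2633 Y39.0429
M3 S294
G01 X8.8776 Y45.7325 F3211
G01 X7.5001 Y65.9636
G01 X9.7253 Y93.6987
G01 X13.1473 Y122.9008
G01 X15.3605 Y147.5325
G01 X13.9591 Y161.5566
M5
G00 X0.0000 Y0.0000

1 u = 1 mm; y_m = 175.6176 − y.

[1] `<path>` cubic bezier, #0000ff→engrave S294 F3211: (16.2633,39.0429) → (8.8776,45.7325) → (7.5001,65.9636) → (9.7253,93.6987) → (13.1473,122.9008) → (15.3605,147.5325) → (13.9591,161.5566)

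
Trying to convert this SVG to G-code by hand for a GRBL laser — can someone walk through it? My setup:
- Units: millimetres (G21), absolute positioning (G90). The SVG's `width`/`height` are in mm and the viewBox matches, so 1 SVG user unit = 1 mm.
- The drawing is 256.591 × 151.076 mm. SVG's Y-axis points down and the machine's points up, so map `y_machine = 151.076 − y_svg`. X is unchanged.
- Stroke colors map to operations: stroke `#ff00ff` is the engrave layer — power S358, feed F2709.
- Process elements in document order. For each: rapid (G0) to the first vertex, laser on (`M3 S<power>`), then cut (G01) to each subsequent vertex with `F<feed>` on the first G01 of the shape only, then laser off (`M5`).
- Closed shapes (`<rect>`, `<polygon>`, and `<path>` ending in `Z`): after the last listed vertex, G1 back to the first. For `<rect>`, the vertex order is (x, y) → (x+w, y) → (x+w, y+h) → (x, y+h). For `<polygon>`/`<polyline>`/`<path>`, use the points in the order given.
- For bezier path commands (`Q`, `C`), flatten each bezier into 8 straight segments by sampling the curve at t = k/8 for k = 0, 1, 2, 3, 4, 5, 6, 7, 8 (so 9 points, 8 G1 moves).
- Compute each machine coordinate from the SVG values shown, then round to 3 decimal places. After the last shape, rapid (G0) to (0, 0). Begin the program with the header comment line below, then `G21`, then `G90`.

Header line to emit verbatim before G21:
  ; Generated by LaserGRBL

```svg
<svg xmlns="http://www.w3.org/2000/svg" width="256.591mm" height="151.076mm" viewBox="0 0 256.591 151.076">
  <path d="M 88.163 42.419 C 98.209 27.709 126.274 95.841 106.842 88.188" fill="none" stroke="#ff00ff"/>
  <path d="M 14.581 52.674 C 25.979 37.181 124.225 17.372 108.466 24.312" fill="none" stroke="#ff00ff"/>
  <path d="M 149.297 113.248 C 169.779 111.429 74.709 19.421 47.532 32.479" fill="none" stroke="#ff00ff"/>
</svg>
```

; Generated by LaserGRBL
G21
G90
G0 X88.163 Y108.657
M3 S358
G01 X92.647 Y110.600 F2709
G01 X98.052 Y106.635
G01 X103.612 Y98.622
G01 X108.557 Y88.419
G01 X112.120 Y77.885
G01 X113.534 Y68.879
G01 X112.031 Y63.261
G01 X106.842 Y62.888
M5
G0 X14.581 Y98.402
M3 S358
G01 X22.534 Y104.354 F2709
G01 X36.275 Y110.346
G01 X53.451 Y116.014
G01 X71.707 Y120.995
G01 X88.691 Y124.925
G01 X102.048 Y127.439
G01 X109.424 Y128.173
G01 X108.466 Y126.764
M5
G0 X149.297 Y37.828
M3 S358
G01 X151.920 Y42.356 F2709
G01 X145.859 Y53.052
G01 X133.265 Y67.626
G01 X116.287 Y83.791
G01 X97.075 Y99.259
G01 X77.778 Y111.741
G01 X60.548 Y118.950
G01 X47.532 Y118.597
M5
G0 X0.000 Y0.000

Since the viewBox matches the mm dimensions, user units are millimetres directly. The only transform is the Y-flip y_m = 151.076 − y_svg.

Shape 1 is a cubic bezier drawn with `<path>`. Its stroke #ff00ff means engrave at S358, F2709. After flipping Y the toolpath is (88.163,108.657) → (92.647,110.600) → (98.052,106.635) → (103.612,98.622) → (108.557,88.419) → (112.120,77.885) → (113.534,68.879) → (112.031,63.261) → (106.842,62.888).

Shape 2 is a cubic bezier drawn with `<path>`. Its stroke #ff00ff means engrave at S358, F2709. After flipping Y the toolpath is (14.581,98.402) → (22.534,104.354) → (36.275,110.346) → (53.451,116.014) → (71.707,120.995) → (88.691,124.925) → (102.048,127.439) → (109.424,128.173) → (108.466,126.764).

Shape 3 is a cubic bezier drawn with `<path>`. Its stroke #ff00ff means engrave at S358, F2709. After flipping Y the toolpath is (149.297,37.828) → (151.920,42.356) → (145.859,53.052) → (133.265,67.626) → (116.287,83.791) → (97.075,99.259) → (77.778,111.741) → (60.548,118.950) → (47.532,118.597).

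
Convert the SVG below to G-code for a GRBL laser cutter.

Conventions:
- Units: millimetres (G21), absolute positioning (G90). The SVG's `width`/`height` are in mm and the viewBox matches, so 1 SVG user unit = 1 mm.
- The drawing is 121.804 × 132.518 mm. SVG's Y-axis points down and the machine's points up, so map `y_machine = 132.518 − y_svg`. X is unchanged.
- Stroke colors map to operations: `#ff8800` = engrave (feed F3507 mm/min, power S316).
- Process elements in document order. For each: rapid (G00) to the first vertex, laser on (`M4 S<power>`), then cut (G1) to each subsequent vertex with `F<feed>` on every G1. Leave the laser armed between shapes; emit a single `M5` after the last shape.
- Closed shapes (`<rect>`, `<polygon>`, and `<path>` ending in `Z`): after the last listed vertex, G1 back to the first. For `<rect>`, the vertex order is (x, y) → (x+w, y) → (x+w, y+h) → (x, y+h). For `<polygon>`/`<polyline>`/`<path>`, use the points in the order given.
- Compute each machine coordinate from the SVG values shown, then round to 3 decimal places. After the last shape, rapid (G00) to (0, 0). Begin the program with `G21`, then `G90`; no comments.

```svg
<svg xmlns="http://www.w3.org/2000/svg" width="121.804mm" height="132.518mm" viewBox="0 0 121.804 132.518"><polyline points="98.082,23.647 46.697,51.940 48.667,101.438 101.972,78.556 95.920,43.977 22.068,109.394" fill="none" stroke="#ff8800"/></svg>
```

G21
G90
G00 X98.082 Y108.871
M4 S316
G1 X46.697 Y80.578 F3507
G1 X48.667 Y31.080 F3507
G1 X101.972 Y53.962 F3507
G1 X95.920 Y88.541 F3507
G1 X22.068 Y23.124 F3507
M5
G00 X0.000 Y0.000

Since the viewBox matches the mm dimensions, user units are millimetres directly. The only transform is the Y-flip y_m = 132.518 − y_svg.

Shape 1 is a open polyline drawn with `<polyline>`. Its stroke #ff8800 means engrave at S316, F3507. After flipping Y the toolpath is (98.082,108.871) → (46.697,80.578) → (48.667,31.080) → (101.972,53.962) → (95.920,88.541) → (22.068,23.124).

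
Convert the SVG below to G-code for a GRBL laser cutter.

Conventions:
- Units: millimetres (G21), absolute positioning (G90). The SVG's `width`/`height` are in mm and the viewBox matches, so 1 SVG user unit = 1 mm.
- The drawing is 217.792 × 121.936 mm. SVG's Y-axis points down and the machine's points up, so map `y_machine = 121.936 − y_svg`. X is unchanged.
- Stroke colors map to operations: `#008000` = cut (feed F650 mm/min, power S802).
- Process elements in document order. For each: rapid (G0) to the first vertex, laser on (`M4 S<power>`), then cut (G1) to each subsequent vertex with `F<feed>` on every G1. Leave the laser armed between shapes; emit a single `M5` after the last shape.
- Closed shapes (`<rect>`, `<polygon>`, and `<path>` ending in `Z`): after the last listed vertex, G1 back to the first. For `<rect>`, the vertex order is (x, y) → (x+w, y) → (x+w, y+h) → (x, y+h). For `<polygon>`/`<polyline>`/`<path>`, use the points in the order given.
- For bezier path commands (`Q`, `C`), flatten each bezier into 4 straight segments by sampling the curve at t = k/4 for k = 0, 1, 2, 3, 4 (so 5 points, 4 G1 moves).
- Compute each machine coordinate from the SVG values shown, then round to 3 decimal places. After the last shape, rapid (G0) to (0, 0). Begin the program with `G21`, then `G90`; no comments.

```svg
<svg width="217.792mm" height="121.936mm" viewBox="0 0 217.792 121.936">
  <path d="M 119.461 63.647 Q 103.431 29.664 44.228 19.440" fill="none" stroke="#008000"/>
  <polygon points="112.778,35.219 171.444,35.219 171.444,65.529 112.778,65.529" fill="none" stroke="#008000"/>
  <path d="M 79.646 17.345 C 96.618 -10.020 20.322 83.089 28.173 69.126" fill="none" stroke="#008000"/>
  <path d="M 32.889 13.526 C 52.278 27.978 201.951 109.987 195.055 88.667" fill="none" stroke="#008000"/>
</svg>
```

viewBox `0 0 217.792 121.936` with mm width/height → 1 unit = 1 mm. Flip: y_m = 121.936 − y_svg.

**Shape 1** — `<path>` quadratic bezier, stroke `#008000` → cut (S802, F650). Control points (SVG): P0=(119.461,63.647), P1=(103.431,29.664), P2=(44.228,19.440); sampled at t=k/4. Machine vertices: (119.461,58.289) → (108.748,73.796) → (92.638,86.332) → (71.131,95.899) → (44.228,102.496). Open path.

**Shape 2** — `<polygon>` rectangle, stroke `#008000` → cut (S802, F650). Machine vertices: (112.778,86.717) → (171.444,86.717) → (171.444,56.407) → (112.778,56.407) → (112.778,86.717). Closed: final G1 returns to the first vertex.

**Shape 3** — `<path>` cubic bezier, stroke `#008000` → cut (S802, F650). Control points (SVG): P0=(79.646,17.345), P1=(96.618,-10.020), P2=(20.322,83.089), P3=(28.173,69.126); sampled at t=k/4. Machine vertices: (79.646,104.591) → (77.659,106.081) → (57.330,83.726) → (35.290,58.858) → (28.173,52.810). Open path.

**Shape 4** — `<path>` cubic bezier, stroke `#008000` → cut (S802, F650). Control points (SVG): P0=(32.889,13.526), P1=(52.278,27.978), P2=(201.951,109.987), P3=(195.055,88.667); sampled at t=k/4. Machine vertices: (32.889,108.410) → (67.377,87.574) → (123.829,57.425) → (175.352,33.983) → (195.055,33.269). Open path.

G21
G90
G0 X119.461 Y58.289
M4 S802
G1 X108.748 Y73.796 F650
G1 X92.638 Y86.332 F650
G1 X71.131 Y95.899 F650
G1 X44.228 Y102.496 F650
G0 X112.778 Y86.717
M4 S802
G1 X171.444 Y86.717 F650
G1 X171.444 Y56.407 F650
G1 X112.778 Y56.407 F650
G1 X112.778 Y86.717 F650
G0 X79.646 Y104.591
M4 S802
G1 X77.659 Y106.081 F650
G1 X57.330 Y83.726 F650
G1 X35.290 Y58.858 F650
G1 X28.173 Y52.810 F650
G0 X32.889 Y108.410
M4 S802
G1 X67.377 Y87.574 F650
G1 X123.829 Y57.425 F650
G1 X175.352 Y33.983 F650
G1 X195.055 Y33.269 F650
M5
G0 X0.000 Y0.000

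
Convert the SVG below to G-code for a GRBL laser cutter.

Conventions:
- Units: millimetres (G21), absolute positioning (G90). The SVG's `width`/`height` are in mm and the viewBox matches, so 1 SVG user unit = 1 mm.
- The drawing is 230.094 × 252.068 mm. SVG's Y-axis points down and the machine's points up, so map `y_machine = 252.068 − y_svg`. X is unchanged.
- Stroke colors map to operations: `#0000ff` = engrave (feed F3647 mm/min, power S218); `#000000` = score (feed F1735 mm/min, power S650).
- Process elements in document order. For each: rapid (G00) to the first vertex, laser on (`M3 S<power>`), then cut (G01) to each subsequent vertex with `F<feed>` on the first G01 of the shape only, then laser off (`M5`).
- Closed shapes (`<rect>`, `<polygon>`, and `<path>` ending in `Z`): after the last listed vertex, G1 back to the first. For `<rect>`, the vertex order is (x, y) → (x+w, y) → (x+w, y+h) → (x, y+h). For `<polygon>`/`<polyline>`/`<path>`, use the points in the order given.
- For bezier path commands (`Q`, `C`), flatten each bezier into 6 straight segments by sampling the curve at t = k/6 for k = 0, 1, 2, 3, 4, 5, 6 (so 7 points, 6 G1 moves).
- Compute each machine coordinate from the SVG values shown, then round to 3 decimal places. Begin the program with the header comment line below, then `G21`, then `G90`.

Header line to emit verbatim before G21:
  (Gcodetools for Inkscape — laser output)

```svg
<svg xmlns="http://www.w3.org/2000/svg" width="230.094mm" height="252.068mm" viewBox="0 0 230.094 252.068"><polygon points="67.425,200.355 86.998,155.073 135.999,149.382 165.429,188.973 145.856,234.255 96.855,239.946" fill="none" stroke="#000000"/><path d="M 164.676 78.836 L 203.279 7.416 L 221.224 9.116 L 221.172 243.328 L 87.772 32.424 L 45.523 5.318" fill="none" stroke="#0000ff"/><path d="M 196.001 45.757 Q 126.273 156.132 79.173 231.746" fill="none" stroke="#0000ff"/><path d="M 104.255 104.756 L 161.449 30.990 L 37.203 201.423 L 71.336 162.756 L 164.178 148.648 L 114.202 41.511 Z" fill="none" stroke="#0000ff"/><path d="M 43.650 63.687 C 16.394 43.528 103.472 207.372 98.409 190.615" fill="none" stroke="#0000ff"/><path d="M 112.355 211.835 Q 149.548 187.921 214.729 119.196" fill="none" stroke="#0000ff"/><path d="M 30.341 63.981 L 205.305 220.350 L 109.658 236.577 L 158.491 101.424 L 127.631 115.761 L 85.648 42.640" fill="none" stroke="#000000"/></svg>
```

1 u = 1 mm; y_m = 252.068 − y.

[1] `<polygon>` regular polygon, #000000→score S650 F1735: (67.425,51.713) → (86.998,96.995) → (135.999,102.686) → (165.429,63.095) → (145.856,17.813) → (96.855,12.122) → (67.425,51.713) (closed)

[2] `<path>` open polyline, #0000ff→engrave S218 F3647: (164.676,173.232) → (203.279,244.652) → (221.224,242.952) → (221.172,8.740) → (87.772,219.644) → (45.523,246.750)

[3] `<path>` quadratic bezier, #0000ff→engrave S218 F3647: (196.001,206.311) → (173.387,170.485) → (152.030,136.590) → (131.930,104.626) → (113.087,74.594) → (95.502,46.492) → (79.173,20.322)

[4] `<path>` closed polygon, #0000ff→engrave S218 F3647: (104.255,147.312) → (161.449,221.078) → (37.203,50.645) → (71.336,89.312) → (164.178,103.420) → (114.202,210.557) → (104.255,147.312) (closed)

[5] `<path>` cubic bezier, #0000ff→engrave S218 F3647: (43.650,188.381) → (38.594,184.815) → (46.858,160.710) → (62.707,126.193) → (80.406,91.392) → (94.218,66.437) → (98.409,61.453)

[6] `<path>` quadratic bezier, #0000ff→engrave S218 F3647: (112.355,40.233) → (125.530,49.449) → (140.260,61.155) → (156.545,75.350) → (174.385,92.034) → (193.779,111.208) → (214.729,132.872)

[7] `<path>` open polyline, #000000→score S650 F1735: (30.341,188.087) → (205.305,31.718) → (109.658,15.491) → (158.491,150.644) → (127.631,136.307) → (85.648,209.428)

(Gcodetools for Inkscape — laser output)
G21
G90
G00 X67.425 Y51.713
M3 S650
G01 X86.998 Y96.995 F1735
G01 X135.999 Y102.686
G01 X165.429 Y63.095
G01 X145.856 Y17.813
G01 X96.855 Y12.122
G01 X67.425 Y51.713
M5
G00 X164.676 Y173.232
M3 S218
G01 X203.279 Y244.652 F3647
G01 X221.224 Y242.952
G01 X221.172 Y8.740
G01 X87.772 Y219.644
G01 X45.523 Y246.750
M5
G00 X196.001 Y206.311
M3 S218
G01 X173.387 Y170.485 F3647
G01 X152.030 Y136.590
G01 X131.930 Y104.626
G01 X113.087 Y74.594
G01 X95.502 Y46.492
G01 X79.173 Y20.322
M5
G00 X104.255 Y147.312
M3 S218
G01 X161.449 Y221.078 F3647
G01 X37.203 Y50.645
G01 X71.336 Y89.312
G01 X164.178 Y103.420
G01 X114.202 Y210.557
G01 X104.255 Y147.312
M5
G00 X43.650 Y188.381
M3 S218
G01 X38.594 Y184.815 F3647
G01 X46.858 Y160.710
G01 X62.707 Y126.193
G01 X80.406 Y91.392
G01 X94.218 Y66.437
G01 X98.409 Y61.453
M5
G00 X112.355 Y40.233
M3 S218
G01 X125.530 Y49.449 F3647
G01 X140.260 Y61.155
G01 X156.545 Y75.350
G01 X174.385 Y92.034
G01 X193.779 Y111.208
G01 X214.729 Y132.872
M5
G00 X30.341 Y188.087
M3 S650
G01 X205.305 Y31.718 F1735
G01 X109.658 Y15.491
G01 X158.491 Y150.644
G01 X127.631 Y136.307
G01 X85.648 Y209.428
M5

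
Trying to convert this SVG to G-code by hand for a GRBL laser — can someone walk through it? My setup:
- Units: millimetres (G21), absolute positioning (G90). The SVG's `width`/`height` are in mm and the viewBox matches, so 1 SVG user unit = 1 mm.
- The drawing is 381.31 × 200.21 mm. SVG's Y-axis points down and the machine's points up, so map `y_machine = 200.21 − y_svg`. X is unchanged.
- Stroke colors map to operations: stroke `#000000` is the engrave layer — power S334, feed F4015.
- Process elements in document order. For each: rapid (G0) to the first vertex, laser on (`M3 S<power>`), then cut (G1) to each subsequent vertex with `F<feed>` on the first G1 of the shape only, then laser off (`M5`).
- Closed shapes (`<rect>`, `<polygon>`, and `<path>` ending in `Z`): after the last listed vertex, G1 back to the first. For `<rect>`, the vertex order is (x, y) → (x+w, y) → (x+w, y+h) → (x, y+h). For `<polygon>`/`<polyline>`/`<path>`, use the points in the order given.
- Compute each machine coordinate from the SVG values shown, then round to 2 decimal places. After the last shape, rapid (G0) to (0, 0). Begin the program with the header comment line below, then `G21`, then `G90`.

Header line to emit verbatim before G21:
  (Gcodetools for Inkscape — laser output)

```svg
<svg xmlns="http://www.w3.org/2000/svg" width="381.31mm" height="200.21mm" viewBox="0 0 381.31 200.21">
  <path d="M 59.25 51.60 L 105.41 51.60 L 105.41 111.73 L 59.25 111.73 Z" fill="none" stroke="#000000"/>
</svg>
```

(Gcodetools for Inkscape — laser output)
G21
G90
G0 X59.25 Y148.61
M3 S334
G1 X105.41 Y148.61 F4015
G1 X105.41 Y88.48
G1 X59.25 Y88.48
G1 X59.25 Y148.61
M5
G0 X0.00 Y0.00

Since the viewBox matches the mm dimensions, user units are millimetres directly. The only transform is the Y-flip y_m = 200.21 − y_svg.

Shape 1 is a rectangle drawn with `<path>`. Its stroke #000000 means engrave at S334, F4015. After flipping Y the toolpath is (59.25,148.61) → (105.41,148.61) → (105.41,88.48) → (59.25,88.48) → (59.25,148.61), returning to the start.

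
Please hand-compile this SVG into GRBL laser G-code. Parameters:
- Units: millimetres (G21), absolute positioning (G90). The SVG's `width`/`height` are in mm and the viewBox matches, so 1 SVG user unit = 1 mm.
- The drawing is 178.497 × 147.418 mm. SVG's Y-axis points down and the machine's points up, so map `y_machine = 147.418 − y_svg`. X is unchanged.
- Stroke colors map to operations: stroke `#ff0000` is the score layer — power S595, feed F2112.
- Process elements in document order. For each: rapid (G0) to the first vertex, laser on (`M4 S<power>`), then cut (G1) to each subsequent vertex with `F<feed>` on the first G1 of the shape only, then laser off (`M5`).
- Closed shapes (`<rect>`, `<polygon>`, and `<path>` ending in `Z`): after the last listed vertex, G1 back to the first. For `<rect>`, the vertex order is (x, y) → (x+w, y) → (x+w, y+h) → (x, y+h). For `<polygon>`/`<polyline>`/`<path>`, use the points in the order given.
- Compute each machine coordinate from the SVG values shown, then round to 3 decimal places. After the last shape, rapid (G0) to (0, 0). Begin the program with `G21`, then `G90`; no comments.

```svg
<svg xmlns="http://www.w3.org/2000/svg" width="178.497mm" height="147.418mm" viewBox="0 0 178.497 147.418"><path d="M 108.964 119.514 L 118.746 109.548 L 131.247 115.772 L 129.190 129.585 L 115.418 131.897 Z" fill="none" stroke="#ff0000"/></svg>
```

1 u = 1 mm; y_m = 147.418 − y.

[1] `<path>` regular polygon, #ff0000→score S595 F2112: (108.964,27.904) → (118.746,37.870) → (131.247,31.646) → (129.190,17.833) → (115.418,15.521) → (108.964,27.904) (closed)

G21
G90
G0 X108.964 Y27.904
M4 S595
G1 X118.746 Y37.870 F2112
G1 X131.247 Y31.646
G1 X129.190 Y17.833
G1 X115.418 Y15.521
G1 X108.964 Y27.904
M5
G0 X0.000 Y0.000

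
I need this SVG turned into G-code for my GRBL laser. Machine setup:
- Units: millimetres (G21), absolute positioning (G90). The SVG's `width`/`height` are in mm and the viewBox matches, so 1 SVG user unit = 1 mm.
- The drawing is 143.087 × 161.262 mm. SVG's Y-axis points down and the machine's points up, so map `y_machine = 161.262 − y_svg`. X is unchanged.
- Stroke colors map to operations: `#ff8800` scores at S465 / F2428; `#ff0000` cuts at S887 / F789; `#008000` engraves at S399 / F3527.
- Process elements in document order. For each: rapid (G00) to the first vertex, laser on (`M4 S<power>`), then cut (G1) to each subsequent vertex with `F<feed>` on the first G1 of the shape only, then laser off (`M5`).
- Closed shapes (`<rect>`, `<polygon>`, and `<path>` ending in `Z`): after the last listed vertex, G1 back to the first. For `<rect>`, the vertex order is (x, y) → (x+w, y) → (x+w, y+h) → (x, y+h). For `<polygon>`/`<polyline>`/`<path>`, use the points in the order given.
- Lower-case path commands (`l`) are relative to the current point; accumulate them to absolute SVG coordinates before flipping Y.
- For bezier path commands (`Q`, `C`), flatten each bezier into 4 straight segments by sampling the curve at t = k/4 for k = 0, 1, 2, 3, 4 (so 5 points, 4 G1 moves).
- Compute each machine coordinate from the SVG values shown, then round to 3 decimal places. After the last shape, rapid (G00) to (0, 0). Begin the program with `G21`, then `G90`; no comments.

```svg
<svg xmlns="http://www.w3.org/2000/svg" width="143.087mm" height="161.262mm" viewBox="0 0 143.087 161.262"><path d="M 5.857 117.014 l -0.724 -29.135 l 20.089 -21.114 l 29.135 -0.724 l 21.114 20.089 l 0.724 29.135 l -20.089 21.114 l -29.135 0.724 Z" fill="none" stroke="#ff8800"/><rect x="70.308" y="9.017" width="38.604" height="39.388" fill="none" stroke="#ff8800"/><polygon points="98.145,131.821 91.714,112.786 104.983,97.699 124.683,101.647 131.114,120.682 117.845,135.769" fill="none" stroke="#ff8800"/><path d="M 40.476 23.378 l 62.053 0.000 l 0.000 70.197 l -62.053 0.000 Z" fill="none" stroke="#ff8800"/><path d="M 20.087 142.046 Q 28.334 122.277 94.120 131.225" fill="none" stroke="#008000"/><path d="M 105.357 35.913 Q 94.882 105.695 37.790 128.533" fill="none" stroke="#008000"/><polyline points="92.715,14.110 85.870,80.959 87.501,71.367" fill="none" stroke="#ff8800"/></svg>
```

viewBox `0 0 143.087 161.262` with mm width/height → 1 unit = 1 mm. Flip: y_m = 161.262 − y_svg.

**Shape 1** — `<path>` regular polygon, stroke `#ff8800` → score (S465, F2428). Machine vertices: (5.857,44.248) → (5.133,73.383) → (25.222,94.497) → (54.357,95.221) → (75.471,75.132) → (76.195,45.997) → (56.106,24.883) → (26.971,24.159) → (5.857,44.248). Closed: final G1 returns to the first vertex.

**Shape 2** — `<rect>` rectangle, stroke `#ff8800` → score (S465, F2428). Machine vertices: (70.308,152.245) → (108.912,152.245) → (108.912,112.857) → (70.308,112.857) → (70.308,152.245). Closed: final G1 returns to the first vertex.

**Shape 3** — `<polygon>` regular polygon, stroke `#ff8800` → score (S465, F2428). Machine vertices: (98.145,29.441) → (91.714,48.476) → (104.983,63.563) → (124.683,59.615) → (131.114,40.580) → (117.845,25.493) → (98.145,29.441). Closed: final G1 returns to the first vertex.

**Shape 4** — `<path>` rectangle, stroke `#ff8800` → score (S465, F2428). Machine vertices: (40.476,137.884) → (102.529,137.884) → (102.529,67.687) → (40.476,67.687) → (40.476,137.884). Closed: final G1 returns to the first vertex.

**Shape 5** — `<path>` quadratic bezier, stroke `#008000` → engrave (S399, F3527). Control points (SVG): P0=(20.087,142.046), P1=(28.334,122.277), P2=(94.120,131.225); sampled at t=k/4. Machine vertices: (20.087,19.216) → (27.807,27.306) → (42.719,31.806) → (64.823,32.716) → (94.120,30.037). Open path.

**Shape 6** — `<path>` quadratic bezier, stroke `#008000` → engrave (S399, F3527). Control points (SVG): P0=(105.357,35.913), P1=(94.882,105.695), P2=(37.790,128.533); sampled at t=k/4. Machine vertices: (105.357,125.349) → (97.206,93.392) → (83.228,67.303) → (63.422,47.082) → (37.790,32.729). Open path.

**Shape 7** — `<polyline>` open polyline, stroke `#ff8800` → score (S465, F2428). Machine vertices: (92.715,147.152) → (85.870,80.303) → (87.501,89.895). Open path.

G21
G90
G00 X5.857 Y44.248
M4 S465
G1 X5.133 Y73.383 F2428
G1 X25.222 Y94.497
G1 X54.357 Y95.221
G1 X75.471 Y75.132
G1 X76.195 Y45.997
G1 X56.106 Y24.883
G1 X26.971 Y24.159
G1 X5.857 Y44.248
M5
G00 X70.308 Y152.245
M4 S465
G1 X108.912 Y152.245 F2428
G1 X108.912 Y112.857
G1 X70.308 Y112.857
G1 X70.308 Y152.245
M5
G00 X98.145 Y29.441
M4 S465
G1 X91.714 Y48.476 F2428
G1 X104.983 Y63.563
G1 X124.683 Y59.615
G1 X131.114 Y40.580
G1 X117.845 Y25.493
G1 X98.145 Y29.441
M5
G00 X40.476 Y137.884
M4 S465
G1 X102.529 Y137.884 F2428
G1 X102.529 Y67.687
G1 X40.476 Y67.687
G1 X40.476 Y137.884
M5
G00 X20.087 Y19.216
M4 S399
G1 X27.807 Y27.306 F3527
G1 X42.719 Y31.806
G1 X64.823 Y32.716
G1 X94.120 Y30.037
M5
G00 X105.357 Y125.349
M4 S399
G1 X97.206 Y93.392 F3527
G1 X83.228 Y67.303
G1 X63.422 Y47.082
G1 X37.790 Y32.729
M5
G00 X92.715 Y147.152
M4 S465
G1 X85.870 Y80.303 F2428
G1 X87.501 Y89.895
M5
G00 X0.000 Y0.000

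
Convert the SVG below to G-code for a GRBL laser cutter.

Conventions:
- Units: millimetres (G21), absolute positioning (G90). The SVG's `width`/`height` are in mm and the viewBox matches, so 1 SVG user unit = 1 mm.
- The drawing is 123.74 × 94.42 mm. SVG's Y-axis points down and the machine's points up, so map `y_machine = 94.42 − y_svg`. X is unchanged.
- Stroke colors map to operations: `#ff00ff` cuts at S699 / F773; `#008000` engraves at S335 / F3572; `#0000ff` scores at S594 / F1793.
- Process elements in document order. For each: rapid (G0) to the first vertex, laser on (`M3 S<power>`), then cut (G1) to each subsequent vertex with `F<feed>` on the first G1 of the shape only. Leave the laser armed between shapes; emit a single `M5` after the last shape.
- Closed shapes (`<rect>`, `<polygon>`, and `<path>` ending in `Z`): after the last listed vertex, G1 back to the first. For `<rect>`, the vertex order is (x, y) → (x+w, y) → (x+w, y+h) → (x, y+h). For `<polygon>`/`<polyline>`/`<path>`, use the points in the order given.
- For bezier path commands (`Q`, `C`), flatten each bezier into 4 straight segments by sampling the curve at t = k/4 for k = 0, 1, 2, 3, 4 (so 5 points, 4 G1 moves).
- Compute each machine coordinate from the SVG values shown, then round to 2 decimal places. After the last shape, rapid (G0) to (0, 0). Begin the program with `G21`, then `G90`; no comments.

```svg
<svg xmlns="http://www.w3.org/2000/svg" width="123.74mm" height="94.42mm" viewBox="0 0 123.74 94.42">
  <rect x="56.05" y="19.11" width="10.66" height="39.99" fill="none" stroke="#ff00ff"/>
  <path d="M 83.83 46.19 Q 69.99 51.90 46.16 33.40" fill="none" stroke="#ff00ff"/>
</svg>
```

G21
G90
G0 X56.05 Y75.31
M3 S699
G1 X66.71 Y75.31 F773
G1 X66.71 Y35.32
G1 X56.05 Y35.32
G1 X56.05 Y75.31
G0 X83.83 Y48.23
M3 S699
G1 X76.29 Y46.89 F773
G1 X67.49 Y48.57
G1 X57.45 Y53.28
G1 X46.16 Y61.02
M5
G0 X0.00 Y0.00

Since the viewBox matches the mm dimensions, user units are millimetres directly. The only transform is the Y-flip y_m = 94.42 − y_svg.

Shape 1 is a rectangle drawn with `<rect>`. Its stroke #ff00ff means cut at S699, F773. After flipping Y the toolpath is (56.05,75.31) → (66.71,75.31) → (66.71,35.32) → (56.05,35.32) → (56.05,75.31), returning to the start.

Shape 2 is a quadratic bezier drawn with `<path>`. Its stroke #ff00ff means cut at S699, F773. After flipping Y the toolpath is (83.83,48.23) → (76.29,46.89) → (67.49,48.57) → (57.45,53.28) → (46.16,61.02).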